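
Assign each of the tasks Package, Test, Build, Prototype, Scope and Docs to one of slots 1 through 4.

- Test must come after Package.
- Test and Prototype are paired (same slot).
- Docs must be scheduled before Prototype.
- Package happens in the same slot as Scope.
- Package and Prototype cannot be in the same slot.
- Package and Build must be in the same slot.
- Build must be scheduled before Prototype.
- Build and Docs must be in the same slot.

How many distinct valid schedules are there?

6

Splitting on Package: it can be 1 (3), 2 (2), 3 (1). Listing each branch's schedules as (Test, Build, Prototype, Scope, Docs):
Package=1: (2,1,2,1,1) (3,1,3,1,1) (4,1,4,1,1) — 3.
Package=2: (3,2,3,2,2) (4,2,4,2,2) — 2.
Package=3: (4,3,4,3,3) — 1.
Summing: 3 + 2 + 1 = 6.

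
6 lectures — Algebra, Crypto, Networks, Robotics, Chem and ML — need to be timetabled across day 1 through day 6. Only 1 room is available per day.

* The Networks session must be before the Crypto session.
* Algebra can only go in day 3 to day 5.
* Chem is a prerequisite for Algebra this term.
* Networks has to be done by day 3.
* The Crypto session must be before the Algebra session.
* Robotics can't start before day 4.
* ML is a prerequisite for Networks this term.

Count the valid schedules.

Enumerating: Networks -> day 2; Robotics -> day 6; Crypto -> day 3; ML -> day 1; Algebra -> day 5; Chem -> day 4 | Networks in day 2; Robotics in day 6; Chem in day 3; ML in day 1; Crypto in day 4; Algebra in day 5 | Chem -> day 1; Algebra -> day 5; Crypto -> day 4; Robotics -> day 6; ML -> day 2; Networks -> day 3 | Networks=day 3; Robotics=day 6; Crypto=day 4; Algebra=day 5; ML=day 1; Chem=day 2.

4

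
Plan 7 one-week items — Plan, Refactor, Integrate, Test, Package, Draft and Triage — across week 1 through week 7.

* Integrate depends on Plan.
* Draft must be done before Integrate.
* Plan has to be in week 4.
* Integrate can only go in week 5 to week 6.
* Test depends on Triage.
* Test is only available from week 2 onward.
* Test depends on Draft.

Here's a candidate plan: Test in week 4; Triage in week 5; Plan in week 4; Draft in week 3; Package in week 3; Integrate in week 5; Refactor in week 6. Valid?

Integrate can only go in week 5 to week 6 — holds.
Test depends on Triage — violated.
Test is only available from week 2 onward — holds.
Integrate depends on Plan — holds.
Test depends on Draft — holds.
Plan has to be in week 4 — holds.
Draft must be done before Integrate — holds.

No — it violates: Test depends on Triage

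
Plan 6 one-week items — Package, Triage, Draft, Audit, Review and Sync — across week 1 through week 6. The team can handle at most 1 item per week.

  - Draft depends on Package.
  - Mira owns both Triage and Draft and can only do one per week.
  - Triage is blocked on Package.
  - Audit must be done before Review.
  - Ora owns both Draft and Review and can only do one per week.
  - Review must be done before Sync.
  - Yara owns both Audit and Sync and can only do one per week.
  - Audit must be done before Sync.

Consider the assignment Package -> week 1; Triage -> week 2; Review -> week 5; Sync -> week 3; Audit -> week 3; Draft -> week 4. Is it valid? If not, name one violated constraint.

No — it violates: Yara owns both Audit and Sync and can only do one per week

Mira owns both Triage and Draft and can only do one per week — holds.
The team can handle at most 1 item per week — violated.
Yara owns both Audit and Sync and can only do one per week — violated.
Triage is blocked on Package — holds.
Audit must be done before Sync — violated.
Ora owns both Draft and Review and can only do one per week — holds.
Audit must be done before Review — holds.
Draft depends on Package — holds.
Review must be done before Sync — violated.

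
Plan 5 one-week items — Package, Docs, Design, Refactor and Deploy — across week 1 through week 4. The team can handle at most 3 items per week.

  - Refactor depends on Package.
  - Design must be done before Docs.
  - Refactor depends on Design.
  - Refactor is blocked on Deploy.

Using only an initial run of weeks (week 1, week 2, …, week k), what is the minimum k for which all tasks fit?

The precedence chain requires at least 2 distinct weeks.
With at most 3 per week and 5 tasks, at least 2 weeks are needed.
2 works (last occupied week: week 2): for example Deploy in week 1; Docs in week 2; Package in week 1; Design in week 1; Refactor in week 2.

2 weeks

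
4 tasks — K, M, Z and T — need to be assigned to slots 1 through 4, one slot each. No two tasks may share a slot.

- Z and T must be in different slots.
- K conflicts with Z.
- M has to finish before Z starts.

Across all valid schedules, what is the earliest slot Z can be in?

2

Precedence pushes Z to at least 2.
Z at 2 is achievable: T -> 4; K -> 3; Z -> 2; M -> 1.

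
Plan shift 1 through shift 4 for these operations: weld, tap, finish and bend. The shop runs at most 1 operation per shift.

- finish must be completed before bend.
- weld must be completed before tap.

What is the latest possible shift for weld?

shift 3

Downstream work caps weld at shift 3.
weld at shift 3 is achievable: finish -> shift 1, bend -> shift 2, weld -> shift 3, tap -> shift 4.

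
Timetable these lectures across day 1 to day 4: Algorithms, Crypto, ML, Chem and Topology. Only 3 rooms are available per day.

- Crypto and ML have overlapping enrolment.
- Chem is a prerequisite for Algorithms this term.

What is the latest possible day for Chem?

day 3

Downstream work caps Chem at day 3.
Chem at day 3 is achievable: Chem=day 3, Algorithms=day 4, ML=day 2, Topology=day 1, Crypto=day 1.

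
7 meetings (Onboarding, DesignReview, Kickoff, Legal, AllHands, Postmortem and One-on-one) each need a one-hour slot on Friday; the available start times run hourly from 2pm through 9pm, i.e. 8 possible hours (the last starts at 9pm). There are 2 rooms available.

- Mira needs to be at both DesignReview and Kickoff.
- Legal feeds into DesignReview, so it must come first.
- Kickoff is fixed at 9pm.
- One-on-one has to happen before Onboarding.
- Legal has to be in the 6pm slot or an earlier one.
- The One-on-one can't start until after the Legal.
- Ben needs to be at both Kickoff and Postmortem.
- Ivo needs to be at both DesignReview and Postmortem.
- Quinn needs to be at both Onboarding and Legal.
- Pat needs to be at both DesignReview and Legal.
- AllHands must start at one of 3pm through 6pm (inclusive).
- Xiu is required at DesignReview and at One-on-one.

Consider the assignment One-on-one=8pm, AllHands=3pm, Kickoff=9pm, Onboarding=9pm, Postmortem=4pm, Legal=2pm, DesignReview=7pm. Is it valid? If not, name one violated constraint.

AllHands must start at one of 3pm through 6pm (inclusive) — holds.
Kickoff is fixed at 9pm — holds.
One-on-one has to happen before Onboarding — holds.
There are 2 rooms available — holds.
Legal feeds into DesignReview, so it must come first — holds.
Legal has to be in the 6pm slot or an earlier one — holds.
Pat needs to be at both DesignReview and Legal — holds.
Xiu is required at DesignReview and at One-on-one — holds.
Mira needs to be at both DesignReview and Kickoff — holds.
Ivo needs to be at both DesignReview and Postmortem — holds.
Quinn needs to be at both Onboarding and Legal — holds.
Ben needs to be at both Kickoff and Postmortem — holds.
The One-on-one can't start until after the Legal — holds.

Valid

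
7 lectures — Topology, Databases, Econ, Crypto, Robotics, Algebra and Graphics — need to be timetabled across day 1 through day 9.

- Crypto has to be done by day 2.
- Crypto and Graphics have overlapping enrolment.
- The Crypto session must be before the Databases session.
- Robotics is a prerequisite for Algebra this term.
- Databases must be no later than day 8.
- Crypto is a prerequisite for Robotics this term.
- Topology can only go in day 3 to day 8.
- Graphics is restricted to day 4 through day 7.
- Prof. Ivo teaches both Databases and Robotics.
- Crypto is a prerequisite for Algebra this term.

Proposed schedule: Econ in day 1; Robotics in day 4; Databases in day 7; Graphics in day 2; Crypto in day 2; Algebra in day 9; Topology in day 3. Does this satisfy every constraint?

Databases must be no later than day 8 — holds.
Crypto is a prerequisite for Robotics this term — holds.
Crypto and Graphics have overlapping enrolment — violated.
Topology can only go in day 3 to day 8 — holds.
Crypto has to be done by day 2 — holds.
Graphics is restricted to day 4 through day 7 — violated.
Crypto is a prerequisite for Algebra this term — holds.
The Crypto session must be before the Databases session — holds.
Robotics is a prerequisite for Algebra this term — holds.
Prof. Ivo teaches both Databases and Robotics — holds.

No. Crypto and Graphics have overlapping enrolment is not satisfied.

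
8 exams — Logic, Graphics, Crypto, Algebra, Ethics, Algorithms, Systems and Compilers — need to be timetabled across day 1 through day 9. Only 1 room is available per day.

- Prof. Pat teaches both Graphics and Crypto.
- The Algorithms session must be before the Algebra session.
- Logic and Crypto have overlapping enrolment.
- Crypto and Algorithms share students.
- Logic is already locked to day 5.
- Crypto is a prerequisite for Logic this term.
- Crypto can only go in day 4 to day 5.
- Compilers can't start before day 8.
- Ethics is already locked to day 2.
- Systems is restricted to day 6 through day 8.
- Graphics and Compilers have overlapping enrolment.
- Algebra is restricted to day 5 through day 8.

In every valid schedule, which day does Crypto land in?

day 4

Crypto's window is day 4–day 5.
Logic is fixed at day 5, and Crypto can't share a day with Logic.
So Crypto must be day 4.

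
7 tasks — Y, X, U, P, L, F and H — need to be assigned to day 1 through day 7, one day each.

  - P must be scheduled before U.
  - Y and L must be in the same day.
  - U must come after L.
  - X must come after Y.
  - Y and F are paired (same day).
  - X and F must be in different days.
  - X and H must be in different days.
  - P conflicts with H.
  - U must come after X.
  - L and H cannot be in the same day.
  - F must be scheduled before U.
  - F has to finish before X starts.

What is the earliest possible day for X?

Precedence pushes X to at least day 2; downstream work caps X at day 6.
X at day 2 is achievable: P -> day 1; U -> day 3; X -> day 2; F -> day 1; H -> day 3; L -> day 1; Y -> day 1.

day 2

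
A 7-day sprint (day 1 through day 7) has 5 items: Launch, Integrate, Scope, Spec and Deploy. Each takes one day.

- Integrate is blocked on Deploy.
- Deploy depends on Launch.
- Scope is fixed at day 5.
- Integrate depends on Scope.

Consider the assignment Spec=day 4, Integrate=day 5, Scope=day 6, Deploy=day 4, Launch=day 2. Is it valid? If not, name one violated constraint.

Deploy depends on Launch — holds.
Integrate depends on Scope — violated.
Integrate is blocked on Deploy — holds.
Scope is fixed at day 5 — violated.

No — it violates: Integrate depends on Scope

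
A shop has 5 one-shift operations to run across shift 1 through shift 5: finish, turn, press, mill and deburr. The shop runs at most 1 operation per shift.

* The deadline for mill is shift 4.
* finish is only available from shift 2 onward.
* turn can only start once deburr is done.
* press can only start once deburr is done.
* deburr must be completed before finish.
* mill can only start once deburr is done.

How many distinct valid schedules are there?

Splitting on finish: it can be shift 2 (4), shift 3 (4), shift 4 (4), shift 5 (6). Listing each branch's schedules as (turn, press, mill, deburr) by shift number:
finish=shift 2: (3,5,4,1) (4,5,3,1) (5,3,4,1) (5,4,3,1) — 4.
finish=shift 3: (2,5,4,1) (4,5,2,1) (5,2,4,1) (5,4,2,1) — 4.
finish=shift 4: (2,5,3,1) (3,5,2,1) (5,2,3,1) (5,3,2,1) — 4.
finish=shift 5: (2,3,4,1) (2,4,3,1) (3,2,4,1) (3,4,2,1) (4,2,3,1) (4,3,2,1) — 6.
Summing: 4 + 4 + 4 + 6 = 18.

18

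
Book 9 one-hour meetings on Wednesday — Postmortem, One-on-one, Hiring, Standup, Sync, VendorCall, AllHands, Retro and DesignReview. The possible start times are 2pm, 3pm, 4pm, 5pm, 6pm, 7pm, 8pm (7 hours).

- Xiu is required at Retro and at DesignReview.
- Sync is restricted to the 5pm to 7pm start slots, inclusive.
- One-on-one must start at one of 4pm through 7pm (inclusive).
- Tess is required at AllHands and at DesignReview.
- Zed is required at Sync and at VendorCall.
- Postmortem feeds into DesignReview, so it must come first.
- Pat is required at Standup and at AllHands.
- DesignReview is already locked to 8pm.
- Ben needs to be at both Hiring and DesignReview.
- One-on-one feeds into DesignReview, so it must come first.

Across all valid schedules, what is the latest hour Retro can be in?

Retro at 7pm is achievable: VendorCall -> 2pm; Hiring -> 2pm; AllHands -> 3pm; Sync -> 5pm; Standup -> 2pm; Retro -> 7pm; DesignReview -> 8pm; One-on-one -> 4pm; Postmortem -> 2pm.
Nothing later works — the conflict constraints rule out every hour after 7pm.

7pm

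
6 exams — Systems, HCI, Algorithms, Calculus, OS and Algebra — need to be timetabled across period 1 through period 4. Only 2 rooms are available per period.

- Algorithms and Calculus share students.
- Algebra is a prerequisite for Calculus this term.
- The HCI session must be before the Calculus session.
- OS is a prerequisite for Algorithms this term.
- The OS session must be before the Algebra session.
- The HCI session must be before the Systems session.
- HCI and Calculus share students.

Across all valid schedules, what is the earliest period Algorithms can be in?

period 2

Precedence pushes Algorithms to at least period 2.
Algorithms at period 2 is achievable: Algorithms -> period 2; Systems -> period 3; Algebra -> period 2; HCI -> period 1; Calculus -> period 3; OS -> period 1.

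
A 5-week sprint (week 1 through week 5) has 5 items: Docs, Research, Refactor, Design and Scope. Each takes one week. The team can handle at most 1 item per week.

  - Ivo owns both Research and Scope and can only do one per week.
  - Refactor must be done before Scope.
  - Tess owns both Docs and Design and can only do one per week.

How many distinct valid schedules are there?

60

Splitting on Docs: it can be week 1 (12), week 2 (12), week 3 (12), week 4 (12), week 5 (12). Listing each branch's schedules as (Research, Refactor, Design, Scope) by week number:
Docs=week 1: (2,3,4,5) (2,3,5,4) (2,4,3,5) (3,2,4,5) (3,2,5,4) (3,4,2,5) (4,2,3,5) (4,2,5,3) (4,3,2,5) (5,2,3,4) (5,2,4,3) (5,3,2,4) — 12.
Docs=week 2: (1,3,4,5) (1,3,5,4) (1,4,3,5) (3,1,4,5) (3,1,5,4) (3,4,1,5) (4,1,3,5) (4,1,5,3) (4,3,1,5) (5,1,3,4) (5,1,4,3) (5,3,1,4) — 12.
Docs=week 3: (1,2,4,5) (1,2,5,4) (1,4,2,5) (2,1,4,5) (2,1,5,4) (2,4,1,5) (4,1,2,5) (4,1,5,2) (4,2,1,5) (5,1,2,4) (5,1,4,2) (5,2,1,4) — 12.
Docs=week 4: (1,2,3,5) (1,2,5,3) (1,3,2,5) (2,1,3,5) (2,1,5,3) (2,3,1,5) (3,1,2,5) (3,1,5,2) (3,2,1,5) (5,1,2,3) (5,1,3,2) (5,2,1,3) — 12.
Docs=week 5: (1,2,3,4) (1,2,4,3) (1,3,2,4) (2,1,3,4) (2,1,4,3) (2,3,1,4) (3,1,2,4) (3,1,4,2) (3,2,1,4) (4,1,2,3) (4,1,3,2) (4,2,1,3) — 12.
Summing: 12 + 12 + 12 + 12 + 12 = 60.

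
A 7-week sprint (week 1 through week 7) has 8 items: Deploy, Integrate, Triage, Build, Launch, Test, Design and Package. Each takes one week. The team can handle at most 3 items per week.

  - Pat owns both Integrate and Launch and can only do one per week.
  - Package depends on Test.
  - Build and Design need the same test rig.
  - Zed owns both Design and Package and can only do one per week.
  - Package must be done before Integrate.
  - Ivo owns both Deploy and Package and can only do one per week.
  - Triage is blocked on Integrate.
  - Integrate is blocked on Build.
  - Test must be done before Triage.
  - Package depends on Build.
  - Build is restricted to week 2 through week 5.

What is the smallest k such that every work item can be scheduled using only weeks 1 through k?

5

The precedence chain requires at least 4 distinct weeks.
With at most 3 per week and 8 work items, at least 3 weeks are needed.
Propagating the time windows through the other constraints, Triage can't land before week 5, so the schedule must run through at least week 5.
5 works (last occupied week: week 5): for example Package in week 3, Test in week 1, Deploy in week 1, Integrate in week 4, Design in week 4, Triage in week 5, Build in week 2, Launch in week 1.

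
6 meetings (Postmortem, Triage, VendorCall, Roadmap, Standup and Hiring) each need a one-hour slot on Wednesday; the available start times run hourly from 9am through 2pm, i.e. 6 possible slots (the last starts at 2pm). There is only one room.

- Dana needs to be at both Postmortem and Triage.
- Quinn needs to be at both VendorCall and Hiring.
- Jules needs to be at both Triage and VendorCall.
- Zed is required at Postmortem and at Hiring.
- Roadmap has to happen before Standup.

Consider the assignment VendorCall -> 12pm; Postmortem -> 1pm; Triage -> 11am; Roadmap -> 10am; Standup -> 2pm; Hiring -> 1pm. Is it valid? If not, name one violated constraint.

No. Zed is required at Postmortem and at Hiring is not satisfied.

Zed is required at Postmortem and at Hiring — violated.
Jules needs to be at both Triage and VendorCall — holds.
Dana needs to be at both Postmortem and Triage — holds.
Roadmap has to happen before Standup — holds.
There is only one room — violated.
Quinn needs to be at both VendorCall and Hiring — holds.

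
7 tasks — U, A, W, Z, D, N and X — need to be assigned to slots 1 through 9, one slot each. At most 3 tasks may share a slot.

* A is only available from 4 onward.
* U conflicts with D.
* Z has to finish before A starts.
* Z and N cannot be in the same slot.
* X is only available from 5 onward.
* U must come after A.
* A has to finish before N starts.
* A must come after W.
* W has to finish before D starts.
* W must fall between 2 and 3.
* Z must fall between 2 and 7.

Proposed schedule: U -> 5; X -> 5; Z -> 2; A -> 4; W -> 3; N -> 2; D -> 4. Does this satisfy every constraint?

W has to finish before D starts — holds.
U conflicts with D — holds.
At most 3 tasks may share a slot — holds.
Z and N cannot be in the same slot — violated.
A has to finish before N starts — violated.
A is only available from 4 onward — holds.
Z must fall between 2 and 7 — holds.
U must come after A — holds.
Z has to finish before A starts — holds.
W must fall between 2 and 3 — holds.
A must come after W — holds.
X is only available from 5 onward — holds.

No — it violates: Z and N cannot be in the same slot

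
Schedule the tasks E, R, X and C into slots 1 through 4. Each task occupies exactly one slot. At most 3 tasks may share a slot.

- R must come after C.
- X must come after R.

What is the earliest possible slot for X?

Precedence pushes X to at least 3.
X at 3 is achievable: C in 1, R in 2, X in 3, E in 1.

3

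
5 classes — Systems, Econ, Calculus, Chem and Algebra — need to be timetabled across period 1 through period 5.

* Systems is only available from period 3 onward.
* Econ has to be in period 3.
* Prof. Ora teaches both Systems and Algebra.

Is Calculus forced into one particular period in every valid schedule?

No

Calculus can be period 1 (e.g. Systems -> period 3; Chem -> period 1; Algebra -> period 1; Calculus -> period 1; Econ -> period 3) or period 2 (e.g. Chem=period 1, Econ=period 3, Algebra=period 1, Systems=period 3, Calculus=period 2).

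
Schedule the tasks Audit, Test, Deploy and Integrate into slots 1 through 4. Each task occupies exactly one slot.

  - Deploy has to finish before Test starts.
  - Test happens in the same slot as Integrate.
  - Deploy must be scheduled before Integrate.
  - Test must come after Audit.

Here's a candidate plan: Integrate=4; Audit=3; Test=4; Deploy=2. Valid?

Valid

Deploy has to finish before Test starts — holds.
Deploy must be scheduled before Integrate — holds.
Test must come after Audit — holds.
Test happens in the same slot as Integrate — holds.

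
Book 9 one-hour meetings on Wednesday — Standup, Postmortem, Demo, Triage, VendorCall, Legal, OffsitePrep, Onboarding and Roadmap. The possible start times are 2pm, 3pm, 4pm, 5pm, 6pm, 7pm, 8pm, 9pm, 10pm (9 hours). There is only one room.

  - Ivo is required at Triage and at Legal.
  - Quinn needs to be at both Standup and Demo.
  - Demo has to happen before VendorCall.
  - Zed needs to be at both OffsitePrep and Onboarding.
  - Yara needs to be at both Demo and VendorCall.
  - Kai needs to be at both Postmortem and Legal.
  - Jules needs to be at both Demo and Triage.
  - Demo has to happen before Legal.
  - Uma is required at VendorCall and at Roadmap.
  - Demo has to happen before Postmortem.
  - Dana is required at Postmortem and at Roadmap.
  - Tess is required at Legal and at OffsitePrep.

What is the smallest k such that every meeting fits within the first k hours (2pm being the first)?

The precedence chain requires at least 2 distinct hours.
With at most 1 per hour and 9 meetings, at least 9 hours are needed.
9 works (last occupied hour: 10pm): for example Triage=7pm; Demo=2pm; VendorCall=4pm; Postmortem=3pm; OffsitePrep=8pm; Roadmap=10pm; Onboarding=9pm; Standup=6pm; Legal=5pm.

9 hours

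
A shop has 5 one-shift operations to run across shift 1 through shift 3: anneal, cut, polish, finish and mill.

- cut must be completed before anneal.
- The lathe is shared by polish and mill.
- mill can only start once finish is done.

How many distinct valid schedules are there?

Splitting on anneal: it can be shift 2 (6), shift 3 (12). Listing each branch's schedules as (cut, polish, finish, mill) by shift number:
anneal=shift 2: (1,1,1,2) (1,1,1,3) (1,1,2,3) (1,2,1,3) (1,2,2,3) (1,3,1,2) — 6.
anneal=shift 3: (1,1,1,2) (1,1,1,3) (1,1,2,3) (1,2,1,3) (1,2,2,3) (1,3,1,2) (2,1,1,2) (2,1,1,3) (2,1,2,3) (2,2,1,3) (2,2,2,3) (2,3,1,2) — 12.
Summing: 6 + 12 = 18.

18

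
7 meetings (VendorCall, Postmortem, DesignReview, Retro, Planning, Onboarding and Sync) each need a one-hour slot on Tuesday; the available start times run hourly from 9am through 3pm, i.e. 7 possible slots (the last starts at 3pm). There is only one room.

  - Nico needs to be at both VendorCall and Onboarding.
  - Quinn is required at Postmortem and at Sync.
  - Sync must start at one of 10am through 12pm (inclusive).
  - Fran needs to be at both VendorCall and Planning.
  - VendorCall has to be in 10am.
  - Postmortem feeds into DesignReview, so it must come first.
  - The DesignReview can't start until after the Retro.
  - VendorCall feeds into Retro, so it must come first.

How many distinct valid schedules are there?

56

Splitting on Postmortem: it can be 9am (24), 11am (6), 12pm (6), 1pm (12), 2pm (8). Listing each branch's schedules as (VendorCall, DesignReview, Retro, Planning, Onboarding, Sync):
Postmortem=9am: (10am,1pm,11am,2pm,3pm,12pm) (10am,1pm,11am,3pm,2pm,12pm) (10am,1pm,12pm,2pm,3pm,11am) (10am,1pm,12pm,3pm,2pm,11am) (10am,2pm,11am,1pm,3pm,12pm) (10am,2pm,11am,3pm,1pm,12pm) (10am,2pm,12pm,1pm,3pm,11am) (10am,2pm,12pm,3pm,1pm,11am) (10am,2pm,1pm,11am,3pm,12pm) (10am,2pm,1pm,12pm,3pm,11am) (10am,2pm,1pm,3pm,11am,12pm) (10am,2pm,1pm,3pm,12pm,11am) (10am,3pm,11am,1pm,2pm,12pm) (10am,3pm,11am,2pm,1pm,12pm) (10am,3pm,12pm,1pm,2pm,11am) (10am,3pm,12pm,2pm,1pm,11am) (10am,3pm,1pm,11am,2pm,12pm) (10am,3pm,1pm,12pm,2pm,11am) (10am,3pm,1pm,2pm,11am,12pm) (10am,3pm,1pm,2pm,12pm,11am) (10am,3pm,2pm,11am,1pm,12pm) (10am,3pm,2pm,12pm,1pm,11am) (10am,3pm,2pm,1pm,11am,12pm) (10am,3pm,2pm,1pm,12pm,11am) — 24.
Postmortem=11am: (10am,2pm,1pm,9am,3pm,12pm) (10am,2pm,1pm,3pm,9am,12pm) (10am,3pm,1pm,9am,2pm,12pm) (10am,3pm,1pm,2pm,9am,12pm) (10am,3pm,2pm,9am,1pm,12pm) (10am,3pm,2pm,1pm,9am,12pm) — 6.
Postmortem=12pm: (10am,2pm,1pm,9am,3pm,11am) (10am,2pm,1pm,3pm,9am,11am) (10am,3pm,1pm,9am,2pm,11am) (10am,3pm,1pm,2pm,9am,11am) (10am,3pm,2pm,9am,1pm,11am) (10am,3pm,2pm,1pm,9am,11am) — 6.
Postmortem=1pm: (10am,2pm,11am,9am,3pm,12pm) (10am,2pm,11am,3pm,9am,12pm) (10am,2pm,12pm,9am,3pm,11am) (10am,2pm,12pm,3pm,9am,11am) (10am,3pm,11am,9am,2pm,12pm) (10am,3pm,11am,2pm,9am,12pm) (10am,3pm,12pm,9am,2pm,11am) (10am,3pm,12pm,2pm,9am,11am) (10am,3pm,2pm,9am,11am,12pm) (10am,3pm,2pm,9am,12pm,11am) (10am,3pm,2pm,11am,9am,12pm) (10am,3pm,2pm,12pm,9am,11am) — 12.
Postmortem=2pm: (10am,3pm,11am,9am,1pm,12pm) (10am,3pm,11am,1pm,9am,12pm) (10am,3pm,12pm,9am,1pm,11am) (10am,3pm,12pm,1pm,9am,11am) (10am,3pm,1pm,9am,11am,12pm) (10am,3pm,1pm,9am,12pm,11am) (10am,3pm,1pm,11am,9am,12pm) (10am,3pm,1pm,12pm,9am,11am) — 8.
Summing: 24 + 6 + 6 + 12 + 8 = 56.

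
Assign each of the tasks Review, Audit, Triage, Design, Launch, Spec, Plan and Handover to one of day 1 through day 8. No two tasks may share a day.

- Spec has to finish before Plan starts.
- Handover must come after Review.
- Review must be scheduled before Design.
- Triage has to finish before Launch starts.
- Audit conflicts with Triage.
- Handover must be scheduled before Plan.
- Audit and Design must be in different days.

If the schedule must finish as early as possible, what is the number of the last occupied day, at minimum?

8

The precedence chain requires at least 3 distinct days.
With at most 1 per day and 8 tasks, at least 8 days are needed.
8 works (last occupied day: day 8): for example Launch in day 7; Audit in day 8; Design in day 6; Spec in day 3; Handover in day 2; Triage in day 5; Plan in day 4; Review in day 1.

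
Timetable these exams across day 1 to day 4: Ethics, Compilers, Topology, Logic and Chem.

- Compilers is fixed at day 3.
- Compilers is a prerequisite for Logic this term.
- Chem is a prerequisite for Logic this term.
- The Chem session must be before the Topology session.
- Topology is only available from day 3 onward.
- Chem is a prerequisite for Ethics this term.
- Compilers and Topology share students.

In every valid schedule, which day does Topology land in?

day 4

Topology's window is day 3–day 4.
Compilers is fixed at day 3, and Topology can't share a day with Compilers.
So Topology must be day 4.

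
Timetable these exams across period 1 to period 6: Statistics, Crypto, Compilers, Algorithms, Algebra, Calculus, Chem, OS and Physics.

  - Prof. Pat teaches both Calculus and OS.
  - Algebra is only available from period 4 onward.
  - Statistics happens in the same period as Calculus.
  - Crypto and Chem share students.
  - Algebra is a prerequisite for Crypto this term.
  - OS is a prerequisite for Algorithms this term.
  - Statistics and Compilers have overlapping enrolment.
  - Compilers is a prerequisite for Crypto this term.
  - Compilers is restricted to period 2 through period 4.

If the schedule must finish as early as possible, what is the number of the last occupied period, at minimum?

period 5

The precedence chain requires at least 2 distinct periods.
Propagating the time windows through the other constraints, Crypto can't land before period 5, so the schedule must run through at least period 5.
5 works (last occupied period: period 5): for example Calculus=period 3; Algorithms=period 2; Crypto=period 5; Statistics=period 3; Chem=period 1; Physics=period 1; Compilers=period 2; OS=period 1; Algebra=period 4.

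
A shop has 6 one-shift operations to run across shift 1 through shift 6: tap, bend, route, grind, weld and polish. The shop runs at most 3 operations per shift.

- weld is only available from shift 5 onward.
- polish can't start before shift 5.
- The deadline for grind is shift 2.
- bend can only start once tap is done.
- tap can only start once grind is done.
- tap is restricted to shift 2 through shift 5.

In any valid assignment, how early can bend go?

shift 3

Precedence pushes bend to at least shift 3.
bend at shift 3 is achievable: tap -> shift 2, grind -> shift 1, route -> shift 1, polish -> shift 5, weld -> shift 5, bend -> shift 3.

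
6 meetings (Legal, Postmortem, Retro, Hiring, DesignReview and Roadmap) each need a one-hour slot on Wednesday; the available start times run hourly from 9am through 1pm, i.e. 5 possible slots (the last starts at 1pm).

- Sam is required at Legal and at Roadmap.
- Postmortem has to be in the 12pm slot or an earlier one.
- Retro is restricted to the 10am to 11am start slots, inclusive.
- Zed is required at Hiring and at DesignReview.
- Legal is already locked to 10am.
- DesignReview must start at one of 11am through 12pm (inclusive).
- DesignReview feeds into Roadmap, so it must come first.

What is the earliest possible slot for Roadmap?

12pm

Precedence pushes Roadmap to at least 12pm.
Roadmap at 12pm is achievable: Postmortem -> 9am; Hiring -> 9am; DesignReview -> 11am; Legal -> 10am; Roadmap -> 12pm; Retro -> 10am.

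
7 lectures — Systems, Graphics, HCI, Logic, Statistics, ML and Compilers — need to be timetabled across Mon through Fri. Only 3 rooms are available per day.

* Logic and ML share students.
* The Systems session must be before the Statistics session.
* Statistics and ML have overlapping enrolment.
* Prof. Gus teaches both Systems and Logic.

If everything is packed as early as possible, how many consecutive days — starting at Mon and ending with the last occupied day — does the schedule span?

3 days

The precedence chain requires at least 2 distinct days.
With at most 3 per day and 7 lectures, at least 3 days are needed.
3 works (last occupied day: Wed): for example HCI=Mon; Statistics=Tue; Compilers=Tue; Logic=Tue; Graphics=Mon; ML=Wed; Systems=Mon.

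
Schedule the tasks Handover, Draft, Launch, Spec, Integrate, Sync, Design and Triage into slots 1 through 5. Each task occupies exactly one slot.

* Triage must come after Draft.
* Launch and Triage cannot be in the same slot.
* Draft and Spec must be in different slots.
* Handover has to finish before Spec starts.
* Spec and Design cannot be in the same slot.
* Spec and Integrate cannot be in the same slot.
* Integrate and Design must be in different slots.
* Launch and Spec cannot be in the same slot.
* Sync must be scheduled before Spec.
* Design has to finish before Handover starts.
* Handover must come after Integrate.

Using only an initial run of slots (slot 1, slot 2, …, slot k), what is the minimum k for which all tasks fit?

The precedence chain requires at least 3 distinct slots.
Could 3 slots be enough, i.e. nothing placed later than 3? No: Spec must come after Sync (at 1 or later) → {2, 3}; Handover must come before Spec (at 3 or earlier) → {1, 2}; Handover must come after Integrate (at 1 or later) → {2}; Integrate must come before Handover (at 2 or earlier) → {1}; Design must come before Handover (at 2 or earlier) → {1}; Design can't share with Integrate (1) → nothing is left.
So 3 slots is not enough.
4 works (last occupied slot: 4): for example Design in 2, Integrate in 1, Draft in 1, Handover in 3, Spec in 4, Triage in 2, Sync in 1, Launch in 1.

4 slots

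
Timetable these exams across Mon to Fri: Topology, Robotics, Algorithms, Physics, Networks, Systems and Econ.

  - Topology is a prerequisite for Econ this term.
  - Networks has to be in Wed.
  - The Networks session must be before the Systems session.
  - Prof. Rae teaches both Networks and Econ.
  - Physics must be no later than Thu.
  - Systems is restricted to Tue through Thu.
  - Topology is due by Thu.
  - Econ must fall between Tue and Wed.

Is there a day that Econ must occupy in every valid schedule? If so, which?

Tue

Econ's window is Tue–Wed.
Networks is fixed at Wed, and Econ can't share a day with Networks.
So Econ must be Tue.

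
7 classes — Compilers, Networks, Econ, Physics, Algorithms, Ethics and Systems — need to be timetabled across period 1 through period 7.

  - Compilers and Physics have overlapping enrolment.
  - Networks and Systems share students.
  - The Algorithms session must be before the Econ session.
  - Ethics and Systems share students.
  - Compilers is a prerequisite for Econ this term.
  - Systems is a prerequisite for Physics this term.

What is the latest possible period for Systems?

Downstream work caps Systems at period 6.
Systems at period 6 is achievable: Systems in period 6; Physics in period 7; Networks in period 1; Econ in period 2; Ethics in period 1; Algorithms in period 1; Compilers in period 1.

period 6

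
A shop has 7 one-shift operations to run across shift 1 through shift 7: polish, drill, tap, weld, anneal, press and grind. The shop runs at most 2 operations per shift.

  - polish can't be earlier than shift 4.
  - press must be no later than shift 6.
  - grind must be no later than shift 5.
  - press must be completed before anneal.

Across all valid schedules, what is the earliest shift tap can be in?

shift 1

tap at shift 1 is achievable: tap=shift 1, press=shift 2, anneal=shift 3, drill=shift 2, weld=shift 3, grind=shift 1, polish=shift 4.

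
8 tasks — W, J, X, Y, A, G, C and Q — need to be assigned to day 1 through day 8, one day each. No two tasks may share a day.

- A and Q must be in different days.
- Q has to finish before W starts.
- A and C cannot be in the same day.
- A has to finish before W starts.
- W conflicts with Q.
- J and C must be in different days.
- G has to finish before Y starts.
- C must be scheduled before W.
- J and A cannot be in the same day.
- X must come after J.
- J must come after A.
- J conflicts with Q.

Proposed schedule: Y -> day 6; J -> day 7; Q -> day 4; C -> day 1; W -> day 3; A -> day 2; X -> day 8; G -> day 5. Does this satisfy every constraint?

A has to finish before W starts — holds.
G has to finish before Y starts — holds.
C must be scheduled before W — holds.
A and Q must be in different days — holds.
Q has to finish before W starts — violated.
J and C must be in different days — holds.
A and C cannot be in the same day — holds.
X must come after J — holds.
No two tasks may share a day — holds.
J must come after A — holds.
W conflicts with Q — holds.
J conflicts with Q — holds.
J and A cannot be in the same day — holds.

No. Q has to finish before W starts is not satisfied.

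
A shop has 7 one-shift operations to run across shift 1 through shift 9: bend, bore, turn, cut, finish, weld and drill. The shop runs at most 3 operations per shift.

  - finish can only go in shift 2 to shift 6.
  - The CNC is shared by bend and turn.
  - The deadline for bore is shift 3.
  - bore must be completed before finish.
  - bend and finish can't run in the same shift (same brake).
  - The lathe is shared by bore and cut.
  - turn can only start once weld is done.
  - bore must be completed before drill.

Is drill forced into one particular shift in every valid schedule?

No

drill can be shift 2 (e.g. bend -> shift 1; drill -> shift 2; turn -> shift 2; finish -> shift 2; cut -> shift 3; weld -> shift 1; bore -> shift 1) or shift 3 (e.g. finish in shift 2, drill in shift 3, bend in shift 1, weld in shift 1, turn in shift 2, bore in shift 1, cut in shift 2).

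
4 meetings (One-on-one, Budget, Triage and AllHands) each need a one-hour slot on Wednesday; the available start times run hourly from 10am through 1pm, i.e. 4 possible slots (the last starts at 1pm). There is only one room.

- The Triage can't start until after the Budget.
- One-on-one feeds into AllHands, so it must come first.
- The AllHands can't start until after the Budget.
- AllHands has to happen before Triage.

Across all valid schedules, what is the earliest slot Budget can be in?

Downstream work caps Budget at 11am.
Budget at 10am is achievable: AllHands in 12pm, Budget in 10am, One-on-one in 11am, Triage in 1pm.

10am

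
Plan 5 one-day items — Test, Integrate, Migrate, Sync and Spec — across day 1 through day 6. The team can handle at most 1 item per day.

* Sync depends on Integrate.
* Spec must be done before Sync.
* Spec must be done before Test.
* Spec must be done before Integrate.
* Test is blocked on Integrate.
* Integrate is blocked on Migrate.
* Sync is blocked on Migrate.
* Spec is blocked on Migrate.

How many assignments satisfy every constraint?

Splitting on Test: it can be day 4 (2), day 5 (5), day 6 (5). Listing each branch's schedules as (Integrate, Migrate, Sync, Spec) by day number:
Test=day 4: (3,1,5,2) (3,1,6,2) — 2.
Test=day 5: (3,1,4,2) (3,1,6,2) (4,1,6,2) (4,1,6,3) (4,2,6,3) — 5.
Test=day 6: (3,1,4,2) (3,1,5,2) (4,1,5,2) (4,1,5,3) (4,2,5,3) — 5.
Summing: 2 + 5 + 5 = 12.

12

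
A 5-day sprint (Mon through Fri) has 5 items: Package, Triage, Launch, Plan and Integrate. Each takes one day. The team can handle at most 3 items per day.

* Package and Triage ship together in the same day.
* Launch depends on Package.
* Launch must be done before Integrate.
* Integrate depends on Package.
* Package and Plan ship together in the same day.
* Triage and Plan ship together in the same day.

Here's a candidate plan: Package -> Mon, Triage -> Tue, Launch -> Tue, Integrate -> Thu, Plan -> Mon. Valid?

Triage and Plan ship together in the same day — violated.
Integrate depends on Package — holds.
The team can handle at most 3 items per day — holds.
Package and Plan ship together in the same day — holds.
Package and Triage ship together in the same day — violated.
Launch must be done before Integrate — holds.
Launch depends on Package — holds.

No — it violates: Package and Triage ship together in the same day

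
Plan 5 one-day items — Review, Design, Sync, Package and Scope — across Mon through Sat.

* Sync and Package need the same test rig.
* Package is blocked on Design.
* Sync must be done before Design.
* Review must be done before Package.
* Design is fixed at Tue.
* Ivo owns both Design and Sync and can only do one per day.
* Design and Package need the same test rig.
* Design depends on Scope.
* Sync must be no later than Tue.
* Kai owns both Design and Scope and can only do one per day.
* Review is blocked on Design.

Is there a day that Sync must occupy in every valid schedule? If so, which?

Mon

Sync's window is Mon–Tue.
Design is fixed at Tue, and Sync can't share a day with Design.
So Sync must be Mon.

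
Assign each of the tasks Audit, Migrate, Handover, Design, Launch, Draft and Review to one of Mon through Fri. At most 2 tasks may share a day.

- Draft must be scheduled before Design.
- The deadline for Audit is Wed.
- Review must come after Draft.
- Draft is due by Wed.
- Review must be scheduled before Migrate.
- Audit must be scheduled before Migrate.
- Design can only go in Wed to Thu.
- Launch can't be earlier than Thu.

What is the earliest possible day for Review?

Precedence pushes Review to at least Tue; downstream work caps Review at Thu.
Review at Tue is achievable: Review -> Tue; Migrate -> Wed; Design -> Wed; Audit -> Mon; Handover -> Tue; Draft -> Mon; Launch -> Thu.

Tue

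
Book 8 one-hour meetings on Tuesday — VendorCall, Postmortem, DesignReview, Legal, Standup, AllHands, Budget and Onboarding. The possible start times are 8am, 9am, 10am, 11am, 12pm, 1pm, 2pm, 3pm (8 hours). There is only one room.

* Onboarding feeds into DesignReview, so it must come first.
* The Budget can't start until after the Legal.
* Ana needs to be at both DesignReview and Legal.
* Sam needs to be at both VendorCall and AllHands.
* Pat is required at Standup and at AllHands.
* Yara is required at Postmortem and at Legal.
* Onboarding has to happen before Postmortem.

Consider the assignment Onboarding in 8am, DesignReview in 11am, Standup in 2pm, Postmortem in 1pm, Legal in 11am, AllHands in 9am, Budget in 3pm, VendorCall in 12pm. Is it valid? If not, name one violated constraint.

No — it violates: Ana needs to be at both DesignReview and Legal

Onboarding feeds into DesignReview, so it must come first — holds.
Ana needs to be at both DesignReview and Legal — violated.
There is only one room — violated.
The Budget can't start until after the Legal — holds.
Yara is required at Postmortem and at Legal — holds.
Pat is required at Standup and at AllHands — holds.
Onboarding has to happen before Postmortem — holds.
Sam needs to be at both VendorCall and AllHands — holds.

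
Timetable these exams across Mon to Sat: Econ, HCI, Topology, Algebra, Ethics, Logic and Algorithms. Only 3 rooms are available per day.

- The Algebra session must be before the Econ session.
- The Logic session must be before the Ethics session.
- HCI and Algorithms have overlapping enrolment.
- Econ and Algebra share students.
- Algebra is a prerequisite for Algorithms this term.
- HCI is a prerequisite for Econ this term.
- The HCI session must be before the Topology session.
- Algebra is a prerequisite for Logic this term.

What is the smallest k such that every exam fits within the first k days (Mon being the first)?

3

The precedence chain requires at least 3 distinct days.
With at most 3 per day and 7 exams, at least 3 days are needed.
3 works (last occupied day: Wed): for example HCI -> Mon; Logic -> Tue; Ethics -> Wed; Topology -> Tue; Algebra -> Mon; Econ -> Tue; Algorithms -> Wed.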